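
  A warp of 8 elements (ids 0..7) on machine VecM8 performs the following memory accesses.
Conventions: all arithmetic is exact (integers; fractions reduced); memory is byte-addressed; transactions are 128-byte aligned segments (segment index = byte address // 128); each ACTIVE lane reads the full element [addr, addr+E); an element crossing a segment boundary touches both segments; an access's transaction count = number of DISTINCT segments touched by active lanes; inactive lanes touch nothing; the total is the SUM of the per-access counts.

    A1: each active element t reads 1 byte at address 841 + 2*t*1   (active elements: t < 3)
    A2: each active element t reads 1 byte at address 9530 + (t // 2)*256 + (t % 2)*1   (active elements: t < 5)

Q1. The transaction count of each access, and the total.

A1: 1 transaction
A2: 3 transactions

Answer: 1,3; total 4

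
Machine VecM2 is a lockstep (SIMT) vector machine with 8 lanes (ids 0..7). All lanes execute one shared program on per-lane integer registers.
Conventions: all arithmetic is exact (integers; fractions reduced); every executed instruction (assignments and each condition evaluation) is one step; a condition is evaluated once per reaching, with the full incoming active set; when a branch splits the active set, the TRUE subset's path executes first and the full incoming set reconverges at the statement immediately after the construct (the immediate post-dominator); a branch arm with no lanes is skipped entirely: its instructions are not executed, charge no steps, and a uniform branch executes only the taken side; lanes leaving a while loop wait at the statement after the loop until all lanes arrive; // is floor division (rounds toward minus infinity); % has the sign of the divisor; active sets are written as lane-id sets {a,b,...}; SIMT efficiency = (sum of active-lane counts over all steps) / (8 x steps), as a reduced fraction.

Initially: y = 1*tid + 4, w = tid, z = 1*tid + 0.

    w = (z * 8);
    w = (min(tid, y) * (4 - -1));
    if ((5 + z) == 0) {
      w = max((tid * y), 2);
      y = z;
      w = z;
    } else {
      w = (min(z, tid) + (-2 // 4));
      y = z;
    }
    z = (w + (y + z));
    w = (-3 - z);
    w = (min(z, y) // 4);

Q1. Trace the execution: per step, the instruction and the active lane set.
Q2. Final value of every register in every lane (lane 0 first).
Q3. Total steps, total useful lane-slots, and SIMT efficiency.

step 0: w <- (z * 8)                 {0,1,2,3,4,5,6,7}
step 1: w <- (min(tid, y) * (4 - -1)) {0,1,2,3,4,5,6,7}
step 2: eval ((5 + z) == 0)          {0,1,2,3,4,5,6,7}
step 3: w <- (min(z, tid) + (-2 // 4)) {0,1,2,3,4,5,6,7}
step 4: y <- z                       {0,1,2,3,4,5,6,7}
step 5: z <- (w + (y + z))           {0,1,2,3,4,5,6,7}
step 6: w <- (-3 - z)                {0,1,2,3,4,5,6,7}
step 7: w <- (min(z, y) // 4)        {0,1,2,3,4,5,6,7}

Answer: 8 steps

y: 0,1,2,3,4,5,6,7
w: -1,0,0,0,1,1,1,1
z: -1,2,5,8,11,14,17,20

steps = 8; useful = 64; efficiency = 64/64 = 1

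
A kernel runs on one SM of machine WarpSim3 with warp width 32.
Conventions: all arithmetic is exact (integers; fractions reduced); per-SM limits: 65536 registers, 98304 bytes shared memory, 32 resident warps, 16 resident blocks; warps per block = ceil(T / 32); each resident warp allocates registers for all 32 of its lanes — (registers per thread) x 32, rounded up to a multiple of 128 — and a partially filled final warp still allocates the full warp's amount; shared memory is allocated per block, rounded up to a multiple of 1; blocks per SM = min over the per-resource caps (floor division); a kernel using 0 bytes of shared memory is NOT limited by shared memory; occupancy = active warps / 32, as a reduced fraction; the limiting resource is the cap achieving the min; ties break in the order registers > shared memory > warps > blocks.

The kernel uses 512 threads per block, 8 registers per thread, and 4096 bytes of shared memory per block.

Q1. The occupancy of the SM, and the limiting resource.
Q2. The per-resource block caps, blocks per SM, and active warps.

Answer: occupancy 1, limited by warps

registers: 16 blocks
shared memory: 24 blocks
warps: 2 blocks
blocks: 16 blocks

Answer: 2 blocks, 32 active warps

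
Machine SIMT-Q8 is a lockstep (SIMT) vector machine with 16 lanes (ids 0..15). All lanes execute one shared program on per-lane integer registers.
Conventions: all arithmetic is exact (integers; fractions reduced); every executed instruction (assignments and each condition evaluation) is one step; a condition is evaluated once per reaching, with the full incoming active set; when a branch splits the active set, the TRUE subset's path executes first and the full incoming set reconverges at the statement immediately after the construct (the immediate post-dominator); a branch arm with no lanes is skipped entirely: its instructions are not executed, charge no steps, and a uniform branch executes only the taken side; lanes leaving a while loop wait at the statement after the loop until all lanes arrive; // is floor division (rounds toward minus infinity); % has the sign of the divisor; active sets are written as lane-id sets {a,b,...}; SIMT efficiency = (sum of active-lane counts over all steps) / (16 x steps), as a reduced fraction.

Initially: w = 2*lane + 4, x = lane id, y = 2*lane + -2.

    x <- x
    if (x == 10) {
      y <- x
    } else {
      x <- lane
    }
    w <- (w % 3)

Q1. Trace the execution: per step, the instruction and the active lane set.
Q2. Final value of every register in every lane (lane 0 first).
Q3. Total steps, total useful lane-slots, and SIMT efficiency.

step 0: x <- x                       {0,1,2,3,4,5,6,7,8,9,10,11,12,13,14,15}
step 1: eval (x == 10)               {0,1,2,3,4,5,6,7,8,9,10,11,12,13,14,15}
step 2: y <- x                       {10}
step 3: x <- lane                    {0,1,2,3,4,5,6,7,8,9,11,12,13,14,15}
step 4: w <- (w % 3)                 {0,1,2,3,4,5,6,7,8,9,10,11,12,13,14,15}

Answer: 5 steps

w: 1,0,2,1,0,2,1,0,2,1,0,2,1,0,2,1
x: 0,1,2,3,4,5,6,7,8,9,10,11,12,13,14,15
y: -2,0,2,4,6,8,10,12,14,16,10,20,22,24,26,28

steps = 5; useful = 64; efficiency = 64/80 = 4/5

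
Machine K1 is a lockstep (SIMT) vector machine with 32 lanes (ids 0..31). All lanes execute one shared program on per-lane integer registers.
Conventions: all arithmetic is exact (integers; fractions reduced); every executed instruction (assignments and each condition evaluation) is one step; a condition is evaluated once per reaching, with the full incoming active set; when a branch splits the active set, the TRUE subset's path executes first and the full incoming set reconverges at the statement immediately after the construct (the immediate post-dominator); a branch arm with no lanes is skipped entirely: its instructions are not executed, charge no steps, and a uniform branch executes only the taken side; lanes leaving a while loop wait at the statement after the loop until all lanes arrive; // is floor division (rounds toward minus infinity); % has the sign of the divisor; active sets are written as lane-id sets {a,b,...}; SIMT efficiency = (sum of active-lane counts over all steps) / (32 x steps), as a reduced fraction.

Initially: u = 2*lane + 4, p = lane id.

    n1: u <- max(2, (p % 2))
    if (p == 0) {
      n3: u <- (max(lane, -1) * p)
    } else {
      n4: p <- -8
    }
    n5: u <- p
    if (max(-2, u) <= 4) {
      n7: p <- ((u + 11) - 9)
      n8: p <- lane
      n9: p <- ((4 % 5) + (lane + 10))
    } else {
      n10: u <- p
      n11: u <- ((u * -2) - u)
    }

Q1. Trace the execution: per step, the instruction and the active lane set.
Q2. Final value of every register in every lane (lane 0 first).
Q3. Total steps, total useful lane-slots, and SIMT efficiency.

step 0: u <- max(2, (p % 2))         {0,1,2,3,4,5,6,7,8,9,10,11,12,13,14,15,16,17,18,19,20,21,22,23,24,25,26,27,28,29,30,31}
step 1: eval (p == 0)                {0,1,2,3,4,5,6,7,8,9,10,11,12,13,14,15,16,17,18,19,20,21,22,23,24,25,26,27,28,29,30,31}
step 2: u <- (max(lane, -1) * p)     {0}
step 3: p <- -8                      {1,2,3,4,5,6,7,8,9,10,11,12,13,14,15,16,17,18,19,20,21,22,23,24,25,26,27,28,29,30,31}
step 4: u <- p                       {0,1,2,3,4,5,6,7,8,9,10,11,12,13,14,15,16,17,18,19,20,21,22,23,24,25,26,27,28,29,30,31}
step 5: eval (max(-2, u) <= 4)       {0,1,2,3,4,5,6,7,8,9,10,11,12,13,14,15,16,17,18,19,20,21,22,23,24,25,26,27,28,29,30,31}
step 6: p <- ((u + 11) - 9)          {0,1,2,3,4,5,6,7,8,9,10,11,12,13,14,15,16,17,18,19,20,21,22,23,24,25,26,27,28,29,30,31}
step 7: p <- lane                    {0,1,2,3,4,5,6,7,8,9,10,11,12,13,14,15,16,17,18,19,20,21,22,23,24,25,26,27,28,29,30,31}
step 8: p <- ((4 % 5) + (lane + 10)) {0,1,2,3,4,5,6,7,8,9,10,11,12,13,14,15,16,17,18,19,20,21,22,23,24,25,26,27,28,29,30,31}

Answer: 9 steps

u: 0,-8,-8,-8,-8,-8,-8,-8,-8,-8,-8,-8,-8,-8,-8,-8,-8,-8,-8,-8,-8,-8,-8,-8,-8,-8,-8,-8,-8,-8,-8,-8
p: 14,15,16,17,18,19,20,21,22,23,24,25,26,27,28,29,30,31,32,33,34,35,36,37,38,39,40,41,42,43,44,45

steps = 9; useful = 256; efficiency = 256/288 = 8/9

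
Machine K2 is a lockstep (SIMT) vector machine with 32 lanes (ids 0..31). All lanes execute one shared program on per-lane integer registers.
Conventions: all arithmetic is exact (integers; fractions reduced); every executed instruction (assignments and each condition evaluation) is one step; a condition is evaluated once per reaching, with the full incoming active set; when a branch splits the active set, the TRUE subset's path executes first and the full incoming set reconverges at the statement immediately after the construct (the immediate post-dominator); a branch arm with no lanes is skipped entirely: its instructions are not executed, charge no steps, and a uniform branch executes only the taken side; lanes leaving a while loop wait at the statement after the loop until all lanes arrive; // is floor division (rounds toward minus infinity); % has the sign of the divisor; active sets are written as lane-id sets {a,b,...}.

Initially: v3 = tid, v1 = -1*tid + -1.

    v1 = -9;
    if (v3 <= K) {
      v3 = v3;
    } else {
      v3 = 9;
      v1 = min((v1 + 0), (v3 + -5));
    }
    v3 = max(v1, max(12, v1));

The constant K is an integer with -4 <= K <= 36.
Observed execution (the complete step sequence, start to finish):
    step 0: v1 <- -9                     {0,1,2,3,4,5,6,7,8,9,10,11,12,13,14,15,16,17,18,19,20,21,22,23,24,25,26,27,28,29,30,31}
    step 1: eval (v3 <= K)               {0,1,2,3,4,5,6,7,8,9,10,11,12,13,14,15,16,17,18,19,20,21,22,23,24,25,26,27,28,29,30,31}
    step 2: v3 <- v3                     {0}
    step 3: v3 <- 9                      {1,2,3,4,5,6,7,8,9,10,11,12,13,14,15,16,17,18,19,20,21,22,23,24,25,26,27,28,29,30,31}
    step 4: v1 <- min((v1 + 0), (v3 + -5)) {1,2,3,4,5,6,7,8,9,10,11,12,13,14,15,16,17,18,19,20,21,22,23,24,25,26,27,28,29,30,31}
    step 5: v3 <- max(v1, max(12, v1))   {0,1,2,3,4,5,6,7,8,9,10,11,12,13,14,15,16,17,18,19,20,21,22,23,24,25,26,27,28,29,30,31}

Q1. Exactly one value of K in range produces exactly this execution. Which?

Answer: K = 0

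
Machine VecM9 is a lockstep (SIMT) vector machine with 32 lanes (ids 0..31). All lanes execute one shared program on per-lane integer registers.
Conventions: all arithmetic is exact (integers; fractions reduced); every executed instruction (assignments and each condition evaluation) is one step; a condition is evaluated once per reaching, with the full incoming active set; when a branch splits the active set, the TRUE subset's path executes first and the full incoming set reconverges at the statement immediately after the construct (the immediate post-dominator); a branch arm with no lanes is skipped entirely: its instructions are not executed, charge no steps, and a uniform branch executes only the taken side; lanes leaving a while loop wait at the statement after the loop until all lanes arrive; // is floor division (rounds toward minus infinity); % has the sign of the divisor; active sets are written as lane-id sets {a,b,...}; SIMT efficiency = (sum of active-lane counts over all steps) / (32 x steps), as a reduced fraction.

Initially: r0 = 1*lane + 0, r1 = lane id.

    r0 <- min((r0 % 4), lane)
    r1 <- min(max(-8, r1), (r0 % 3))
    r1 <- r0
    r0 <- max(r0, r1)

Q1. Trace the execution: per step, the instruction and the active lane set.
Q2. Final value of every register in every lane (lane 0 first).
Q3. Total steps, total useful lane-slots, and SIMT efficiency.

step 0: r0 <- min((r0 % 4), lane)    {0,1,2,3,4,5,6,7,8,9,10,11,12,13,14,15,16,17,18,19,20,21,22,23,24,25,26,27,28,29,30,31}
step 1: r1 <- min(max(-8, r1), (r0 % 3)) {0,1,2,3,4,5,6,7,8,9,10,11,12,13,14,15,16,17,18,19,20,21,22,23,24,25,26,27,28,29,30,31}
step 2: r1 <- r0                     {0,1,2,3,4,5,6,7,8,9,10,11,12,13,14,15,16,17,18,19,20,21,22,23,24,25,26,27,28,29,30,31}
step 3: r0 <- max(r0, r1)            {0,1,2,3,4,5,6,7,8,9,10,11,12,13,14,15,16,17,18,19,20,21,22,23,24,25,26,27,28,29,30,31}

Answer: 4 steps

r0: 0,1,2,3,0,1,2,3,0,1,2,3,0,1,2,3,0,1,2,3,0,1,2,3,0,1,2,3,0,1,2,3
r1: 0,1,2,3,0,1,2,3,0,1,2,3,0,1,2,3,0,1,2,3,0,1,2,3,0,1,2,3,0,1,2,3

steps = 4; useful = 128; efficiency = 128/128 = 1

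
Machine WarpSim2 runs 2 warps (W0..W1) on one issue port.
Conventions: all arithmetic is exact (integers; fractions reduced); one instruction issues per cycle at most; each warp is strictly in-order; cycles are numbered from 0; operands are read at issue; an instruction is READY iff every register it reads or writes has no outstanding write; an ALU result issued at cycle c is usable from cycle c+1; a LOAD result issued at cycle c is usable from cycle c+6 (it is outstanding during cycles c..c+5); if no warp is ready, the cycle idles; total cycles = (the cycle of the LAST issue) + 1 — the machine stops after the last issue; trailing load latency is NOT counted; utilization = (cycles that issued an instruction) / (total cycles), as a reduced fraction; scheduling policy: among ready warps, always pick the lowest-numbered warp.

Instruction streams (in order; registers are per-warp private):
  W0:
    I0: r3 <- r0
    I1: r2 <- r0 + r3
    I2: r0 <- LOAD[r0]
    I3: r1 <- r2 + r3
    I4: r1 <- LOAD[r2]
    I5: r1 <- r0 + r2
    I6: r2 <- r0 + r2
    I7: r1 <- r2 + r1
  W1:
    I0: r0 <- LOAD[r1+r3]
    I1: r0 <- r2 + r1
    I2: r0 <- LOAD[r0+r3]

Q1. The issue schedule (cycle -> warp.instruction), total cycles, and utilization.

cycle 0: W0.I0
cycle 1: W0.I1
cycle 2: W0.I2
cycle 3: W0.I3
cycle 4: W0.I4
cycle 5: W1.I0
cycle 6: idle
cycle 7: idle
cycle 8: idle
cycle 9: idle
cycle 10: W0.I5
cycle 11: W0.I6
cycle 12: W0.I7
cycle 13: W1.I1
cycle 14: W1.I2

Answer: 15 cycles, utilization 11/15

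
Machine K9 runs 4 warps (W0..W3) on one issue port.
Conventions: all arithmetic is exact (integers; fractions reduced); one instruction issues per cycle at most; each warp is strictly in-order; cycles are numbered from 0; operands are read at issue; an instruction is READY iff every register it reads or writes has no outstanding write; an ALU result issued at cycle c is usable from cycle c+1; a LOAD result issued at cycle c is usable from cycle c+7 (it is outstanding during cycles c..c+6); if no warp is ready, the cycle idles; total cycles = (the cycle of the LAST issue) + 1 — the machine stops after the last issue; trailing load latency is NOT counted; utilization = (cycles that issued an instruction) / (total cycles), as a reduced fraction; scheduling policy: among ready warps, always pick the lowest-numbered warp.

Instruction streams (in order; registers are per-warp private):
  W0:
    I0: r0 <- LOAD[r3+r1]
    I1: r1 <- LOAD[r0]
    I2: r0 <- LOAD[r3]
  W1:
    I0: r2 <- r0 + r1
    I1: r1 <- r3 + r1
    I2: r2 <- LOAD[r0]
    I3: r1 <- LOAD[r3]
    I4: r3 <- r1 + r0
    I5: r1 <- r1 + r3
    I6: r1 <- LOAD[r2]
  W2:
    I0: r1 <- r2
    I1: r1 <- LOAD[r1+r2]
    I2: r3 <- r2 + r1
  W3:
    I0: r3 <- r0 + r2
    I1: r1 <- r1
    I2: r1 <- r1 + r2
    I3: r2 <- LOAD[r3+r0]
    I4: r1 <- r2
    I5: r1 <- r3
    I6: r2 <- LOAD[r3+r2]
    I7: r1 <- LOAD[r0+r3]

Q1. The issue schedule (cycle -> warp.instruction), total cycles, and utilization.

cycle 0: W0.I0
cycle 1: W1.I0
cycle 2: W1.I1
cycle 3: W1.I2
cycle 4: W1.I3
cycle 5: W2.I0
cycle 6: W2.I1
cycle 7: W0.I1
cycle 8: W0.I2
cycle 9: W3.I0
cycle 10: W3.I1
cycle 11: W1.I4
cycle 12: W1.I5
cycle 13: W1.I6
cycle 14: W2.I2
cycle 15: W3.I2
cycle 16: W3.I3
cycle 17: idle
cycle 18: idle
cycle 19: idle
cycle 20: idle
cycle 21: idle
cycle 22: idle
cycle 23: W3.I4
cycle 24: W3.I5
cycle 25: W3.I6
cycle 26: W3.I7

Answer: 27 cycles, utilization 7/9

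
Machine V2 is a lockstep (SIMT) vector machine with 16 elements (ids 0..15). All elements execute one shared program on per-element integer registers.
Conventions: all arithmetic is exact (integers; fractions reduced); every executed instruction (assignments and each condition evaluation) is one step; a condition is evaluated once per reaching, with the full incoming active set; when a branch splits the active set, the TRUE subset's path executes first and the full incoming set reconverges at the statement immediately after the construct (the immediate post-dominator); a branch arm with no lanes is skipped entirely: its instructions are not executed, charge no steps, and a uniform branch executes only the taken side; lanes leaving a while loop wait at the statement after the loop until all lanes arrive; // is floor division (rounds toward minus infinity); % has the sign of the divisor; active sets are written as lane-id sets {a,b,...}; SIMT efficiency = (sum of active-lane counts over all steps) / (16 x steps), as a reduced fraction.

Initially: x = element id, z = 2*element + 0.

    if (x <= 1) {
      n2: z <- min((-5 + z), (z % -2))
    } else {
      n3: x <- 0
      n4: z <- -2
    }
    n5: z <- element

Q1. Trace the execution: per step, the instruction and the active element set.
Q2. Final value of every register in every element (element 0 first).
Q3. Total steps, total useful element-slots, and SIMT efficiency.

step 0: eval (x <= 1)                {0,1,2,3,4,5,6,7,8,9,10,11,12,13,14,15}
step 1: z <- min((-5 + z), (z % -2)) {0,1}
step 2: x <- 0                       {2,3,4,5,6,7,8,9,10,11,12,13,14,15}
step 3: z <- -2                      {2,3,4,5,6,7,8,9,10,11,12,13,14,15}
step 4: z <- element                 {0,1,2,3,4,5,6,7,8,9,10,11,12,13,14,15}

Answer: 5 steps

x: 0,1,0,0,0,0,0,0,0,0,0,0,0,0,0,0
z: 0,1,2,3,4,5,6,7,8,9,10,11,12,13,14,15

steps = 5; useful = 62; efficiency = 62/80 = 31/40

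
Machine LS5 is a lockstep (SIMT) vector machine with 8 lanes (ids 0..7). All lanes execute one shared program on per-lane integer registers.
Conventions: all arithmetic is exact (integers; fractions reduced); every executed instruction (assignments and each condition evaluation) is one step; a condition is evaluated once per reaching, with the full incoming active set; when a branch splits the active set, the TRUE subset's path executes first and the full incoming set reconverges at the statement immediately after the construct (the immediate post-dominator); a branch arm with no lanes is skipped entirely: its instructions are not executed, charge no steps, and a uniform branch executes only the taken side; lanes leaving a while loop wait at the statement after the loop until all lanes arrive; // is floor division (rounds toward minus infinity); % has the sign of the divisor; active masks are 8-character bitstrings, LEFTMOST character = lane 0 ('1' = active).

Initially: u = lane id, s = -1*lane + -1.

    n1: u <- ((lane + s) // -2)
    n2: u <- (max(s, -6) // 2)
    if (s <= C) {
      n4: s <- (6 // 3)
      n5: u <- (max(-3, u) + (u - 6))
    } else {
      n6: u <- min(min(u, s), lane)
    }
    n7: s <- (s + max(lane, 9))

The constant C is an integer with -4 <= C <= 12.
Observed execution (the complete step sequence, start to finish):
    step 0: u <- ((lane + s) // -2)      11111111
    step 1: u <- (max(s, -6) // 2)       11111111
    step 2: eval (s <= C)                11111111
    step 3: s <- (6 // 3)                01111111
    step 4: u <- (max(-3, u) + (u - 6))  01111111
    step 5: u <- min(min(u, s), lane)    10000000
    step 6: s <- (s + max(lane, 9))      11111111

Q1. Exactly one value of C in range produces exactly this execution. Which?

Answer: C = -2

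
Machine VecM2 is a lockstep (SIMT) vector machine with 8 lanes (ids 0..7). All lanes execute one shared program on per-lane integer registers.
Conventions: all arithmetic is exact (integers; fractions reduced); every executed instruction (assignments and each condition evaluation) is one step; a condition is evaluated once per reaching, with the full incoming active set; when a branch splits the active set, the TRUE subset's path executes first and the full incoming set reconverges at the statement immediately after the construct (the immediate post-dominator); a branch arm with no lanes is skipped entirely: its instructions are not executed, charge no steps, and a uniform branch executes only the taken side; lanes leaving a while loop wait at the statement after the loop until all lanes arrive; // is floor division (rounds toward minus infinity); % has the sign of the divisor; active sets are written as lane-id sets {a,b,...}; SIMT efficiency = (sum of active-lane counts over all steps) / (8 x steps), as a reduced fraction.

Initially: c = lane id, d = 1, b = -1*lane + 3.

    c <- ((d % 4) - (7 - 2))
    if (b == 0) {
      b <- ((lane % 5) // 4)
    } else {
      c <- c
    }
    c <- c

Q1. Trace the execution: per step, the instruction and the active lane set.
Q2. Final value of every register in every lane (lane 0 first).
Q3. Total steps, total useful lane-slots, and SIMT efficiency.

step 0: c <- ((d % 4) - (7 - 2))     {0,1,2,3,4,5,6,7}
step 1: eval (b == 0)                {0,1,2,3,4,5,6,7}
step 2: b <- ((lane % 5) // 4)       {3}
step 3: c <- c                       {0,1,2,4,5,6,7}
step 4: c <- c                       {0,1,2,3,4,5,6,7}

Answer: 5 steps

c: -4,-4,-4,-4,-4,-4,-4,-4
d: 1,1,1,1,1,1,1,1
b: 3,2,1,0,-1,-2,-3,-4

steps = 5; useful = 32; efficiency = 32/40 = 4/5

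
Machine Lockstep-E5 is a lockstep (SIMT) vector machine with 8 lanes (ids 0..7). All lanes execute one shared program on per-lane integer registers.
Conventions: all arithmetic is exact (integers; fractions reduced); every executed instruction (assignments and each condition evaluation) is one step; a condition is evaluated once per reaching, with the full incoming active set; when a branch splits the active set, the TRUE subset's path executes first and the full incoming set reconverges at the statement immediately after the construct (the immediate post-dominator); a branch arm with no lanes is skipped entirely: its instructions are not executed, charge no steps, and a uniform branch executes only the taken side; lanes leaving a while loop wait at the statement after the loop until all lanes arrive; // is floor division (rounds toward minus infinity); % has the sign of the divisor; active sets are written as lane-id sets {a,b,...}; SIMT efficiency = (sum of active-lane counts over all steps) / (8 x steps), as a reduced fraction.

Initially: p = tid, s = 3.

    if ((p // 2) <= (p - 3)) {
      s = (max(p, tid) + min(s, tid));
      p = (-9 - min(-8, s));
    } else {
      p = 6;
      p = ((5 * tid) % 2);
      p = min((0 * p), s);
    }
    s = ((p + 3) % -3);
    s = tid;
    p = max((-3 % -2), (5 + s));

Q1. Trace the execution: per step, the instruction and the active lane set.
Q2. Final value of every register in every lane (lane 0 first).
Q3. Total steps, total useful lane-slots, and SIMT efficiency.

step 0: eval ((p // 2) <= (p - 3))   {0,1,2,3,4,5,6,7}
step 1: s <- (max(p, tid) + min(s, tid)) {5,6,7}
step 2: p <- (-9 - min(-8, s))       {5,6,7}
step 3: p <- 6                       {0,1,2,3,4}
step 4: p <- ((5 * tid) % 2)         {0,1,2,3,4}
step 5: p <- min((0 * p), s)         {0,1,2,3,4}
step 6: s <- ((p + 3) % -3)          {0,1,2,3,4,5,6,7}
step 7: s <- tid                     {0,1,2,3,4,5,6,7}
step 8: p <- max((-3 % -2), (5 + s)) {0,1,2,3,4,5,6,7}

Answer: 9 steps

p: 5,6,7,8,9,10,11,12
s: 0,1,2,3,4,5,6,7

steps = 9; useful = 53; efficiency = 53/72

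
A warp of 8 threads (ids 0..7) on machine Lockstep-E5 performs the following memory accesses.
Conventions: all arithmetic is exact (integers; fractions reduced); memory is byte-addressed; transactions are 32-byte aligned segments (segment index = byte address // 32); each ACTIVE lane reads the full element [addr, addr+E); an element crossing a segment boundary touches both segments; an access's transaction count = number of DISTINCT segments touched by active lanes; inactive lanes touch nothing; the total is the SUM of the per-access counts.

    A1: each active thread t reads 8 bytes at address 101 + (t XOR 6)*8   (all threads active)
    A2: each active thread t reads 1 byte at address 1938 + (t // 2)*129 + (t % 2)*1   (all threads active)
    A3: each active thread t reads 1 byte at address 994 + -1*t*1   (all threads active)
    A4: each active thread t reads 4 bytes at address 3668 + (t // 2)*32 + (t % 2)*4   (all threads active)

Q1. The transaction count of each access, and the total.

A1: 3 transactions
A2: 4 transactions
A3: 2 transactions
A4: 4 transactions

Answer: 3,4,2,4; total 13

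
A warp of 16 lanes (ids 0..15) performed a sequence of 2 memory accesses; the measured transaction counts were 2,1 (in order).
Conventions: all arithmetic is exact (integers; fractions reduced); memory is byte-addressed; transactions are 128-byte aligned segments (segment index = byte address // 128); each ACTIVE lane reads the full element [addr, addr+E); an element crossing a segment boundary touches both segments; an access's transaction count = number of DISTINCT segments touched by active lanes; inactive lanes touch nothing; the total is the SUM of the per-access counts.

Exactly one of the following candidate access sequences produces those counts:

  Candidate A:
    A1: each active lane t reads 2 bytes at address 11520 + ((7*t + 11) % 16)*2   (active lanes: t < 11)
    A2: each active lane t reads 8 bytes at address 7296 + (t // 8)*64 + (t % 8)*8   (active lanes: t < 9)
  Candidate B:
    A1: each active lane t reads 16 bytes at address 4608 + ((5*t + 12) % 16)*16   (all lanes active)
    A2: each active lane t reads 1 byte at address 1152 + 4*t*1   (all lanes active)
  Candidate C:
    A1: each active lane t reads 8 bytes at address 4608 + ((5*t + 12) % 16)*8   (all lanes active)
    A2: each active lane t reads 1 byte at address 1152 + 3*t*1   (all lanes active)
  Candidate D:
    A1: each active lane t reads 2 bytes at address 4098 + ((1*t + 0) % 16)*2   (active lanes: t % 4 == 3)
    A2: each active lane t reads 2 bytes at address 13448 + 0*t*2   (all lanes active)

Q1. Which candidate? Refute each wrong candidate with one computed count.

A: A1 gives 1 transaction, not 2
C: A1 gives 1 transaction, not 2
D: A1 gives 1 transaction, not 2
B: all counts match (2,1)

Answer: B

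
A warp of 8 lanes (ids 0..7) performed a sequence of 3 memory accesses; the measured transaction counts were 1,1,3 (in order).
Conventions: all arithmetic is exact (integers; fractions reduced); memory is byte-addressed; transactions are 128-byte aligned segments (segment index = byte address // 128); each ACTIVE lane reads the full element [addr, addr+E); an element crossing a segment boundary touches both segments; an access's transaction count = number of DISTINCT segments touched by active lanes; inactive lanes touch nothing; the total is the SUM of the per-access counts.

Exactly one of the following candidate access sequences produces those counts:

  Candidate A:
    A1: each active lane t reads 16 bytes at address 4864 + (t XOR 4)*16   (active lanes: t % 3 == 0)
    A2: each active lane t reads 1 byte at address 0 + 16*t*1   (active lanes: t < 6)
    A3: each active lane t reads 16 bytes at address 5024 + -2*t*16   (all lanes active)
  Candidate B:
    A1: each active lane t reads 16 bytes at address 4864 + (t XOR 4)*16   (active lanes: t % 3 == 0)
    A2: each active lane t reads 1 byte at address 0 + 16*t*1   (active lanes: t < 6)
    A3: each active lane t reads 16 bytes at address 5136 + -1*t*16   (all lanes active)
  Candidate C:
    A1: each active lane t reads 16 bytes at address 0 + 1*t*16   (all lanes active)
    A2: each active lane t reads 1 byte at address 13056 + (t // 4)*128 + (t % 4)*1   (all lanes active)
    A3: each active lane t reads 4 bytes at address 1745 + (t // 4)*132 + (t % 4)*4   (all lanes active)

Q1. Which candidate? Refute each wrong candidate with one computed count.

B: A3 gives 2 transactions, not 3
C: A2 gives 2 transactions, not 1
A: all counts match (1,1,3)

Answer: A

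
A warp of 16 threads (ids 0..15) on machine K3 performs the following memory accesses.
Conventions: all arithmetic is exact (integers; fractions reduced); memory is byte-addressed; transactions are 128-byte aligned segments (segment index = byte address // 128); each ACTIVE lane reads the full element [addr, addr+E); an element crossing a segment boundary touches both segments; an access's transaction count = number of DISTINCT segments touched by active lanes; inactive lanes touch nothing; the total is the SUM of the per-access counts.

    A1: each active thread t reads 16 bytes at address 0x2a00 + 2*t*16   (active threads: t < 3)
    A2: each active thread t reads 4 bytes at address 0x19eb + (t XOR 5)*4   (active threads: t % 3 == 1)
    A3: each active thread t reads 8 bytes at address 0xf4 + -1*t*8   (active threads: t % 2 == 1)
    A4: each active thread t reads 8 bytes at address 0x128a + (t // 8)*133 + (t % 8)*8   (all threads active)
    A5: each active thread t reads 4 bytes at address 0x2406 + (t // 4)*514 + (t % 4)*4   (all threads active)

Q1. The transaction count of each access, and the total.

A1: 1 transaction
A2: 2 transactions
A3: 2 transactions
A4: 2 transactions
A5: 4 transactions

Answer: 1,2,2,2,4; total 11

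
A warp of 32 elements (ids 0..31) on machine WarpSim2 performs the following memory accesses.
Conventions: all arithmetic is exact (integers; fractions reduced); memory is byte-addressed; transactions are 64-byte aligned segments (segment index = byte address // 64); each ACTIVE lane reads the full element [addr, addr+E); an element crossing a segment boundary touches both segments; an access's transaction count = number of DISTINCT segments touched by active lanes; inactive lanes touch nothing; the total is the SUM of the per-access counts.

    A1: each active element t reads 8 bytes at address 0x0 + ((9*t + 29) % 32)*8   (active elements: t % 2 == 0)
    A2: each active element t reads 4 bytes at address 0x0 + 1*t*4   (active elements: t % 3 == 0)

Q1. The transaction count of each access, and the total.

A1: 4 transactions
A2: 2 transactions

Answer: 4,2; total 6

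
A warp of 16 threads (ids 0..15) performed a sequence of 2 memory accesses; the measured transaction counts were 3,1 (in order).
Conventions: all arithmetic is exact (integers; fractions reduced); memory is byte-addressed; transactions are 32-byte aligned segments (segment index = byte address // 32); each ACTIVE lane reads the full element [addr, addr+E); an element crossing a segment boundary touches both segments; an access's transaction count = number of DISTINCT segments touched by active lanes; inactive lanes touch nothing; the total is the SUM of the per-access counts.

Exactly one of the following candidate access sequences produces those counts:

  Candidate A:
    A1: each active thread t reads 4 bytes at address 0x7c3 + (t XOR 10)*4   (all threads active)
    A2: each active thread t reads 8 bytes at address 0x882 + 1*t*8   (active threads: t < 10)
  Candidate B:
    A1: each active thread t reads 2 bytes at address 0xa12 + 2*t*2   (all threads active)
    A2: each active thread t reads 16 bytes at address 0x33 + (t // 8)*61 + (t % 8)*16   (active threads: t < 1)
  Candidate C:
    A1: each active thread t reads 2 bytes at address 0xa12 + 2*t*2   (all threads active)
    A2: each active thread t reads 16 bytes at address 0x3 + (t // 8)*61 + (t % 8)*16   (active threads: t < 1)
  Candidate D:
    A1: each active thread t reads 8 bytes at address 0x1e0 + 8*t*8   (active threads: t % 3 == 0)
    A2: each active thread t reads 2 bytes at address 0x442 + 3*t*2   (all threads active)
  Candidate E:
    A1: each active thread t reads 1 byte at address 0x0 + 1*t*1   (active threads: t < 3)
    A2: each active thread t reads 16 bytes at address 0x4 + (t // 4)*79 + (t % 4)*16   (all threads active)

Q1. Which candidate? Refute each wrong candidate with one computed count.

A: A2 gives 3 transactions, not 1
B: A2 gives 2 transactions, not 1
D: A1 gives 6 transactions, not 3
E: A1 gives 1 transaction, not 3
C: all counts match (3,1)

Answer: C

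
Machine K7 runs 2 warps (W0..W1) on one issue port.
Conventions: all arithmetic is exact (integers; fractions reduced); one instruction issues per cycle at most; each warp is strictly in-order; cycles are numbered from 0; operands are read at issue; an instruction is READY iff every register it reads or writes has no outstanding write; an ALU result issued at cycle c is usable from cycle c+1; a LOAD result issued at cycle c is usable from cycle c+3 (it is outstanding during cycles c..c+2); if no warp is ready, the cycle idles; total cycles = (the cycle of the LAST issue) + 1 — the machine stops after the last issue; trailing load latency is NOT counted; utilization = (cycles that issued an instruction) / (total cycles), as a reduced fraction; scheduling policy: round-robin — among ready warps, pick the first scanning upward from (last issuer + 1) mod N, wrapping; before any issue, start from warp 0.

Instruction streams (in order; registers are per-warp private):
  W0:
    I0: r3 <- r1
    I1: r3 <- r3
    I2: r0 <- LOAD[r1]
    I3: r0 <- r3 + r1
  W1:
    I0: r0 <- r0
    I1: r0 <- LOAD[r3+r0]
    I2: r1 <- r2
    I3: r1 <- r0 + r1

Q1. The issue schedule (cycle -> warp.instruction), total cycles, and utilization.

cycle 0: W0.I0
cycle 1: W1.I0
cycle 2: W0.I1
cycle 3: W1.I1
cycle 4: W0.I2
cycle 5: W1.I2
cycle 6: W1.I3
cycle 7: W0.I3

Answer: 8 cycles, utilization 1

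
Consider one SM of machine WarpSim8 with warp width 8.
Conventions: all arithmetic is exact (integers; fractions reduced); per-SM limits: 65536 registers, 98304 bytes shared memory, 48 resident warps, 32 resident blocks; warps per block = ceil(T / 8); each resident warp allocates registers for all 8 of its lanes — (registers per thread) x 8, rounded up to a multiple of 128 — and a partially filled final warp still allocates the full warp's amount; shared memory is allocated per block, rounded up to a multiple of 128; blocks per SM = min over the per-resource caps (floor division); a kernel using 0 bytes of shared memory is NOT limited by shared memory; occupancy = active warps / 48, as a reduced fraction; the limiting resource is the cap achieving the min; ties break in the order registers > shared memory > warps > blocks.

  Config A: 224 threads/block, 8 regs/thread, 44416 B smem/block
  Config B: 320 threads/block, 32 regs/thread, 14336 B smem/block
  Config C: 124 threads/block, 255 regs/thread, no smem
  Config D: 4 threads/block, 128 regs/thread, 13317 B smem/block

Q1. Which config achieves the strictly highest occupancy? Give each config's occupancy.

occupancies: A 7/12, B 5/6, C 2/3, D 7/48

Answer: B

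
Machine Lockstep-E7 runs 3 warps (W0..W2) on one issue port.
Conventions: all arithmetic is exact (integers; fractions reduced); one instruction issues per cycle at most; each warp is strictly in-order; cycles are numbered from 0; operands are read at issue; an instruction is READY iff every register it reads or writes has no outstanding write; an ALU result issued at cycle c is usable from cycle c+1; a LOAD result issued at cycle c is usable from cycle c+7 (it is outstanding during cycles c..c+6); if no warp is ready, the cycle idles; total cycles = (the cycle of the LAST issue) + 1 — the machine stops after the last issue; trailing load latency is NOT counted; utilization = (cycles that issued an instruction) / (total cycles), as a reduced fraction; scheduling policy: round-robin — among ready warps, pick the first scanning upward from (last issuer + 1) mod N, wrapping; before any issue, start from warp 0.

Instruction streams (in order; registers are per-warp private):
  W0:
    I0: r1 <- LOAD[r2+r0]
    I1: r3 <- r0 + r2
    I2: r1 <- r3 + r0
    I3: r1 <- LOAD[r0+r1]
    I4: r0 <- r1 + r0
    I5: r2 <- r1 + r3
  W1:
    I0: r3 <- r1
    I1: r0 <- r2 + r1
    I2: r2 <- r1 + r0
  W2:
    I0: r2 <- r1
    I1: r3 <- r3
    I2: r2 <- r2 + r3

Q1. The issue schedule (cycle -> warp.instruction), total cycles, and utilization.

cycle 0: W0.I0
cycle 1: W1.I0
cycle 2: W2.I0
cycle 3: W0.I1
cycle 4: W1.I1
cycle 5: W2.I1
cycle 6: W1.I2
cycle 7: W2.I2
cycle 8: W0.I2
cycle 9: W0.I3
cycle 10: idle
cycle 11: idle
cycle 12: idle
cycle 13: idle
cycle 14: idle
cycle 15: idle
cycle 16: W0.I4
cycle 17: W0.I5

Answer: 18 cycles, utilization 2/3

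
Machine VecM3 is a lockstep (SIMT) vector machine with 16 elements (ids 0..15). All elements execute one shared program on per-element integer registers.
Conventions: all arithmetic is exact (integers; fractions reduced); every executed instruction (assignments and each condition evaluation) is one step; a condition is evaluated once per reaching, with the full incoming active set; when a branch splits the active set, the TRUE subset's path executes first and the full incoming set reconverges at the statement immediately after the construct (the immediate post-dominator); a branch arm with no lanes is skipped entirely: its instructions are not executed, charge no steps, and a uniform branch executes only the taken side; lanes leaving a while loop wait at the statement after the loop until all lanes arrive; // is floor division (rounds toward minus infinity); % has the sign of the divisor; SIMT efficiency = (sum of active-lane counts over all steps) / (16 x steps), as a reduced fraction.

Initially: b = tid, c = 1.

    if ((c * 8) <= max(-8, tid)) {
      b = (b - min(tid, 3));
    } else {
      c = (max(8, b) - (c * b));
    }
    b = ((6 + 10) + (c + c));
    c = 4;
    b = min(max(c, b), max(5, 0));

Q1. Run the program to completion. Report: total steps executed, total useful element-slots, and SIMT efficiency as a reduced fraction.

Answer: 6 steps, 80 useful, 5/6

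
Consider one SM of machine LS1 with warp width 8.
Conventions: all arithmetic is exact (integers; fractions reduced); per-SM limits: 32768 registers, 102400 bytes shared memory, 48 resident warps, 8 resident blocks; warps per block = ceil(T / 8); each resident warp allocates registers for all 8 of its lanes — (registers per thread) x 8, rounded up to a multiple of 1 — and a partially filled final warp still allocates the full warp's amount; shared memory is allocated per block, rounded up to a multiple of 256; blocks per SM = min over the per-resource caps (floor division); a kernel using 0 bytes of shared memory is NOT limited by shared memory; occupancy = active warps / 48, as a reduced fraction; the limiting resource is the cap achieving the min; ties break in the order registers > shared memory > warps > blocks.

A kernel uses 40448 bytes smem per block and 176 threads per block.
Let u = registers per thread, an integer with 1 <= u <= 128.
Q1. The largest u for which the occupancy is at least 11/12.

Answer: u = 93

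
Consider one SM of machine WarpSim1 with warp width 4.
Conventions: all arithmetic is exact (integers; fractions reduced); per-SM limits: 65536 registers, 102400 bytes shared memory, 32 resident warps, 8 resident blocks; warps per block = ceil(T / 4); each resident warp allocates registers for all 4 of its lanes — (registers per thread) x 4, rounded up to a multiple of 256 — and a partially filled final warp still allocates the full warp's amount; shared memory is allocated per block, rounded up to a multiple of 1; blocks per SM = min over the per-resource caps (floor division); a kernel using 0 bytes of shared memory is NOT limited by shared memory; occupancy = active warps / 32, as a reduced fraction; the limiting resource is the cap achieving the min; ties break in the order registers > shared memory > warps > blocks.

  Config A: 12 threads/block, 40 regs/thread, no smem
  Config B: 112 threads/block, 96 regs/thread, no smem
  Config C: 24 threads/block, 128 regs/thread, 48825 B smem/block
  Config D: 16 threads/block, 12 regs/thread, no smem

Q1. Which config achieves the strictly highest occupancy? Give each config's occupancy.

occupancies: A 3/4, B 7/8, C 3/8, D 1

Answer: D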